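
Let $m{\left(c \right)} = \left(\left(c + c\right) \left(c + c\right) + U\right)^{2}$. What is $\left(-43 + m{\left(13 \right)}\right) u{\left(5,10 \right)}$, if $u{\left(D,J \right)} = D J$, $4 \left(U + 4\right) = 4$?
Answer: $22644300$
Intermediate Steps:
$U = -3$ ($U = -4 + \frac{1}{4} \cdot 4 = -4 + 1 = -3$)
$m{\left(c \right)} = \left(-3 + 4 c^{2}\right)^{2}$ ($m{\left(c \right)} = \left(\left(c + c\right) \left(c + c\right) - 3\right)^{2} = \left(2 c 2 c - 3\right)^{2} = \left(4 c^{2} - 3\right)^{2} = \left(-3 + 4 c^{2}\right)^{2}$)
$\left(-43 + m{\left(13 \right)}\right) u{\left(5,10 \right)} = \left(-43 + \left(-3 + 4 \cdot 13^{2}\right)^{2}\right) 5 \cdot 10 = \left(-43 + \left(-3 + 4 \cdot 169\right)^{2}\right) 50 = \left(-43 + \left(-3 + 676\right)^{2}\right) 50 = \left(-43 + 673^{2}\right) 50 = \left(-43 + 452929\right) 50 = 452886 \cdot 50 = 22644300$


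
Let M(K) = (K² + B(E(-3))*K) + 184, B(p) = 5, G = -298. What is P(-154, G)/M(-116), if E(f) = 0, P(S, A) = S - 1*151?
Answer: -61/2612 ≈ -0.023354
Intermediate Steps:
P(S, A) = -151 + S (P(S, A) = S - 151 = -151 + S)
M(K) = 184 + K² + 5*K (M(K) = (K² + 5*K) + 184 = 184 + K² + 5*K)
P(-154, G)/M(-116) = (-151 - 154)/(184 + (-116)² + 5*(-116)) = -305/(184 + 13456 - 580) = -305/13060 = -305*1/13060 = -61/2612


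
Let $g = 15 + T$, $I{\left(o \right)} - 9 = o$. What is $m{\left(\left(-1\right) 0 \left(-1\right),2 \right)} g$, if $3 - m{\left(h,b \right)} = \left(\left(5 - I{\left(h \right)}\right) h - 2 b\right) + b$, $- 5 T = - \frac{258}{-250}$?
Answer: $\frac{9246}{125} \approx 73.968$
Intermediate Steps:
$I{\left(o \right)} = 9 + o$
$T = - \frac{129}{625}$ ($T = - \frac{\left(-258\right) \frac{1}{-250}}{5} = - \frac{\left(-258\right) \left(- \frac{1}{250}\right)}{5} = \left(- \frac{1}{5}\right) \frac{129}{125} = - \frac{129}{625} \approx -0.2064$)
$m{\left(h,b \right)} = 3 + b - h \left(-4 - h\right)$ ($m{\left(h,b \right)} = 3 - \left(\left(\left(5 - \left(9 + h\right)\right) h - 2 b\right) + b\right) = 3 - \left(\left(\left(-4 - h\right) h - 2 b\right) + b\right) = 3 - \left(\left(h \left(-4 - h\right) - 2 b\right) + b\right) = 3 - \left(\left(- 2 b + h \left(-4 - h\right)\right) + b\right) = 3 - \left(- b + h \left(-4 - h\right)\right) = 3 + \left(b - h \left(-4 - h\right)\right) = 3 + b - h \left(-4 - h\right)$)
$g = \frac{9246}{625}$ ($g = 15 - \frac{129}{625} = \frac{9246}{625} \approx 14.794$)
$m{\left(\left(-1\right) 0 \left(-1\right),2 \right)} g = \left(3 + 2 + \left(\left(-1\right) 0 \left(-1\right)\right)^{2} + 4 \left(-1\right) 0 \left(-1\right)\right) \frac{9246}{625} = \left(3 + 2 + \left(0 \left(-1\right)\right)^{2} + 4 \cdot 0 \left(-1\right)\right) \frac{9246}{625} = \left(3 + 2 + 0^{2} + 4 \cdot 0\right) \frac{9246}{625} = \left(3 + 2 + 0 + 0\right) \frac{9246}{625} = 5 \cdot \frac{9246}{625} = \frac{9246}{125}$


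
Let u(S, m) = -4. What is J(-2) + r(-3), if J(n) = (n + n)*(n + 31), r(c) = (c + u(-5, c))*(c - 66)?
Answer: 367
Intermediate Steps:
r(c) = (-66 + c)*(-4 + c) (r(c) = (c - 4)*(c - 66) = (-4 + c)*(-66 + c) = (-66 + c)*(-4 + c))
J(n) = 2*n*(31 + n) (J(n) = (2*n)*(31 + n) = 2*n*(31 + n))
J(-2) + r(-3) = 2*(-2)*(31 - 2) + (264 + (-3)² - 70*(-3)) = 2*(-2)*29 + (264 + 9 + 210) = -116 + 483 = 367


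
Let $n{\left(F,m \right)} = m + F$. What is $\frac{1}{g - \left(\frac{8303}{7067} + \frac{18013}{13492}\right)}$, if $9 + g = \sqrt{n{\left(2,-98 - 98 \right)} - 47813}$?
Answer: $- \frac{1715409320286452}{7174545681371846741} - \frac{9091234238945296 i \sqrt{48007}}{437647286563682651201} \approx -0.0002391 - 0.0045515 i$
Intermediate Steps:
$n{\left(F,m \right)} = F + m$
$g = -9 + i \sqrt{48007}$ ($g = -9 + \sqrt{\left(2 - 196\right) - 47813} = -9 + \sqrt{-194 - 47813} = -9 + \sqrt{-48007} = -9 + i \sqrt{48007} \approx -9.0 + 219.1 i$)
$\frac{1}{g - \left(\frac{8303}{7067} + \frac{18013}{13492}\right)} = \frac{1}{\left(-9 + i \sqrt{48007}\right) - \left(\frac{8303}{7067} + \frac{18013}{13492}\right)} = \frac{1}{\left(-9 + i \sqrt{48007}\right) - \frac{239321947}{95347964}} = \frac{1}{- \frac{1097453623}{95347964} + i \sqrt{48007}}$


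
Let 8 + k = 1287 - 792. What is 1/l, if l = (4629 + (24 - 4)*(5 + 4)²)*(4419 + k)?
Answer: 1/30657594 ≈ 3.2618e-8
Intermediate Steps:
k = 487 (k = -8 + (1287 - 792) = -8 + 495 = 487)
l = 30657594 (l = (4629 + (24 - 4)*(5 + 4)²)*(4419 + 487) = (4629 + 20*9²)*4906 = (4629 + 20*81)*4906 = (4629 + 1620)*4906 = 6249*4906 = 30657594)
1/l = 1/30657594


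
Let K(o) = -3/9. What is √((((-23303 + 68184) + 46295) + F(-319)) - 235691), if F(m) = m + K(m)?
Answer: I*√1303509/3 ≈ 380.57*I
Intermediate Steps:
K(o) = -⅓ (K(o) = -3*⅑ = -⅓)
F(m) = -⅓ + m (F(m) = m - ⅓ = -⅓ + m)
√((((-23303 + 68184) + 46295) + F(-319)) - 235691) = √((((-23303 + 68184) + 46295) + (-⅓ - 319)) - 235691) = √(((44881 + 46295) - 958/3) - 235691) = √((91176 - 958/3) - 235691) = √(272570/3 - 235691) = √(-434503/3) = I*√1303509/3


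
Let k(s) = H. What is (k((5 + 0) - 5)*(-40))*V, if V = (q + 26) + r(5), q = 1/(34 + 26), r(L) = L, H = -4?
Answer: 14888/3 ≈ 4962.7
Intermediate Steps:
q = 1/60 ≈ 0.016667
k(s) = -4
V = 1861/60 (V = (1/60 + 26) + 5 = 1561/60 + 5 = 1861/60 ≈ 31.017)
(k((5 + 0) - 5)*(-40))*V = -4*(-40)*(1861/60) = 160*(1861/60) = 14888/3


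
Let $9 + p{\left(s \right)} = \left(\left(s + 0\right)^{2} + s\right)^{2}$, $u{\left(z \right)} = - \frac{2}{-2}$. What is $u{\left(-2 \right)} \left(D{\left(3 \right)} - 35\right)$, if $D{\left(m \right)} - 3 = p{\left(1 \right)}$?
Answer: $-37$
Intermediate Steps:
$u{\left(z \right)} = 1$ ($u{\left(z \right)} = \left(-2\right) \left(- \frac{1}{2}\right) = 1$)
$p{\left(s \right)} = -9 + \left(s + s^{2}\right)^{2}$ ($p{\left(s \right)} = -9 + \left(\left(s + 0\right)^{2} + s\right)^{2} = -9 + \left(s^{2} + s\right)^{2} = -9 + \left(s + s^{2}\right)^{2}$)
$D{\left(m \right)} = -2$ ($D{\left(m \right)} = 3 - \left(9 - 1^{2} \left(1 + 1\right)^{2}\right) = 3 - \left(9 - 2^{2}\right) = 3 + \left(-9 + 1 \cdot 4\right) = 3 + \left(-9 + 4\right) = 3 - 5 = -2$)
$u{\left(-2 \right)} \left(D{\left(3 \right)} - 35\right) = 1 \left(-2 - 35\right) = 1 \left(-37\right) = -37$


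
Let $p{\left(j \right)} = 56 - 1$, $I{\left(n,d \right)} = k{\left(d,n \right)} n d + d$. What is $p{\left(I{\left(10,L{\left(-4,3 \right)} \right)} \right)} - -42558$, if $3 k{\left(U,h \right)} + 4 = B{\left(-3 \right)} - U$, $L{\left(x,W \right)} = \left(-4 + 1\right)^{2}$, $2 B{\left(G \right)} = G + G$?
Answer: $42613$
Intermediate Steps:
$B{\left(G \right)} = G$ ($B{\left(G \right)} = \frac{G + G}{2} = \frac{2 G}{2} = G$)
$L{\left(x,W \right)} = 9$ ($L{\left(x,W \right)} = \left(-3\right)^{2} = 9$)
$k{\left(U,h \right)} = - \frac{7}{3} - \frac{U}{3}$ ($k{\left(U,h \right)} = - \frac{4}{3} + \frac{-3 - U}{3} = - \frac{4}{3} - \left(1 + \frac{U}{3}\right) = - \frac{7}{3} - \frac{U}{3}$)
$I{\left(n,d \right)} = d + d n \left(- \frac{7}{3} - \frac{d}{3}\right)$ ($I{\left(n,d \right)} = \left(- \frac{7}{3} - \frac{d}{3}\right) n d + d = n \left(- \frac{7}{3} - \frac{d}{3}\right) d + d = d n \left(- \frac{7}{3} - \frac{d}{3}\right) + d = d + d n \left(- \frac{7}{3} - \frac{d}{3}\right)$)
$p{\left(j \right)} = 55$
$p{\left(I{\left(10,L{\left(-4,3 \right)} \right)} \right)} - -42558 = 55 - -42558 = 55 + 42558 = 42613$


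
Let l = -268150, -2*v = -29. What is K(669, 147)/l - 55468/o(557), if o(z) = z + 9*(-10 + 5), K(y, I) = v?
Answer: -1859218953/17161600 ≈ -108.34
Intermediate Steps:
v = 29/2 (v = -1/2*(-29) = 29/2 ≈ 14.500)
K(y, I) = 29/2
o(z) = -45 + z (o(z) = z + 9*(-5) = z - 45 = -45 + z)
K(669, 147)/l - 55468/o(557) = (29/2)/(-268150) - 55468/(-45 + 557) = (29/2)*(-1/268150) - 55468/512 = -29/536300 - 55468*1/512 = -29/536300 - 13867/128 = -1859218953/17161600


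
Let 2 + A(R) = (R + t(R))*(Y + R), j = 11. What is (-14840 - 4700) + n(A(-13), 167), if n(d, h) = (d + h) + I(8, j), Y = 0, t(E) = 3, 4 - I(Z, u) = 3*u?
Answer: -19274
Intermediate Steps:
I(Z, u) = 4 - 3*u
A(R) = -2 + R*(3 + R) (A(R) = -2 + (R + 3)*(0 + R) = -2 + (3 + R)*R = -2 + R*(3 + R))
n(d, h) = -29 + d + h (n(d, h) = (d + h) + (4 - 3*11) = (d + h) + (4 - 33) = (d + h) - 29 = -29 + d + h)
(-14840 - 4700) + n(A(-13), 167) = (-14840 - 4700) + (-29 + (-2 + (-13)² + 3*(-13)) + 167) = -19540 + (-29 + (-2 + 169 - 39) + 167) = -19540 + (-29 + 128 + 167) = -19540 + 266 = -19274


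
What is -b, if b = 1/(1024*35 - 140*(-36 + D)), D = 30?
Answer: -1/36680 ≈ -2.7263e-5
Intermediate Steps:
b = 1/36680 (b = 1/(1024*35 - 140*(-36 + 30)) = 1/(35840 - 140*(-6)) = 1/(35840 + 840) = 1/36680 ≈ 2.7263e-5)
-b = -1*1/36680 = -1/36680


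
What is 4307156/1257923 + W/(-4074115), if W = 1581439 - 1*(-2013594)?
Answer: 13025574170481/5124922963145 ≈ 2.5416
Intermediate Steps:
W = 3595033 (W = 1581439 + 2013594 = 3595033)
4307156/1257923 + W/(-4074115) = 4307156/1257923 + 3595033/(-4074115) = 4307156*(1/1257923) + 3595033*(-1/4074115) = 4307156/1257923 - 3595033/4074115 = 13025574170481/5124922963145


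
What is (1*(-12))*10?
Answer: -120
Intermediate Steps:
(1*(-12))*10 = -12*10 = -120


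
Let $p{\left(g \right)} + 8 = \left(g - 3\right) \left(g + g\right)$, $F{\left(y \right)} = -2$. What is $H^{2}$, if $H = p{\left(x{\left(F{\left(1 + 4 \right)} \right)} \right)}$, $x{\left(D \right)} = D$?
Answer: $144$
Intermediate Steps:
$p{\left(g \right)} = -8 + 2 g \left(-3 + g\right)$ ($p{\left(g \right)} = -8 + \left(g - 3\right) \left(g + g\right) = -8 + \left(-3 + g\right) 2 g = -8 + 2 g \left(-3 + g\right)$)
$H = 12$ ($H = -8 - -12 + 2 \left(-2\right)^{2} = -8 + 12 + 2 \cdot 4 = -8 + 12 + 8 = 12$)
$H^{2} = 12^{2} = 144$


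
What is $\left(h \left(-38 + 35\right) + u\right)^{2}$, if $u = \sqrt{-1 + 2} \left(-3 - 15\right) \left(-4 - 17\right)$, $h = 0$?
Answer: $142884$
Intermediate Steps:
$u = 378$ ($u = \sqrt{1} \left(\left(-18\right) \left(-21\right)\right) = 1 \cdot 378 = 378$)
$\left(h \left(-38 + 35\right) + u\right)^{2} = \left(0 \left(-38 + 35\right) + 378\right)^{2} = \left(0 \left(-3\right) + 378\right)^{2} = \left(0 + 378\right)^{2} = 378^{2} = 142884$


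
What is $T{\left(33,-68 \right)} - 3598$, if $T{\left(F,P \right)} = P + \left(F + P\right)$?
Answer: $-3701$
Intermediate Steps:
$T{\left(F,P \right)} = F + 2 P$
$T{\left(33,-68 \right)} - 3598 = \left(33 + 2 \left(-68\right)\right) - 3598 = \left(33 - 136\right) - 3598 = -103 - 3598 = -3701$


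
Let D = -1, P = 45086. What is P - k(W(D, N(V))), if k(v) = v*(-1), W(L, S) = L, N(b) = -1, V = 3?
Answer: 45085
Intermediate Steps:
k(v) = -v
P - k(W(D, N(V))) = 45086 - (-1)*(-1) = 45086 - 1*1 = 45086 - 1 = 45085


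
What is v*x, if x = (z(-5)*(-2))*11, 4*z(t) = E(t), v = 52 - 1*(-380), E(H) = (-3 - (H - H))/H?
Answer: -7128/5 ≈ -1425.6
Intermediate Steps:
E(H) = -3/H (E(H) = (-3 - 1*0)/H = (-3 + 0)/H = -3/H)
v = 432 (v = 52 + 380 = 432)
z(t) = -3/(4*t) (z(t) = (-3/t)/4 = -3/(4*t))
x = -33/10 (x = (-¾/(-5)*(-2))*11 = (-¾*(-⅕)*(-2))*11 = ((3/20)*(-2))*11 = -3/10*11 = -33/10 ≈ -3.3000)
v*x = 432*(-33/10) = -7128/5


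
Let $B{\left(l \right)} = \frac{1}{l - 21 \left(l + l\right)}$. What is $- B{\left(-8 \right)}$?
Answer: $- \frac{1}{328} \approx -0.0030488$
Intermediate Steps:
$B{\left(l \right)} = - \frac{1}{41 l}$ ($B{\left(l \right)} = \frac{1}{l - 21 \cdot 2 l} = \frac{1}{l - 42 l} = \frac{1}{\left(-41\right) l} = - \frac{1}{41 l}$)
$- B{\left(-8 \right)} = - \frac{-1}{41 \left(-8\right)} = - \frac{\left(-1\right) \left(-1\right)}{41 \cdot 8} = \left(-1\right) \frac{1}{328} = - \frac{1}{328}$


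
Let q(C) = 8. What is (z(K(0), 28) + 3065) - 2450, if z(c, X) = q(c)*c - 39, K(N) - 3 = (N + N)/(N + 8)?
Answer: 600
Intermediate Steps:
K(N) = 3 + 2*N/(8 + N) (K(N) = 3 + (N + N)/(N + 8) = 3 + (2*N)/(8 + N) = 3 + 2*N/(8 + N))
z(c, X) = -39 + 8*c (z(c, X) = 8*c - 39 = -39 + 8*c)
(z(K(0), 28) + 3065) - 2450 = ((-39 + 8*((24 + 5*0)/(8 + 0))) + 3065) - 2450 = ((-39 + 8*((24 + 0)/8)) + 3065) - 2450 = ((-39 + 8*((1/8)*24)) + 3065) - 2450 = ((-39 + 8*3) + 3065) - 2450 = ((-39 + 24) + 3065) - 2450 = (-15 + 3065) - 2450 = 3050 - 2450 = 600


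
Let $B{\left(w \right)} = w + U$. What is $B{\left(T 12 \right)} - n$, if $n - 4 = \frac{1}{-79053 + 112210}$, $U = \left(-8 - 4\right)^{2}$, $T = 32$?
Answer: $\frac{17374267}{33157} \approx 524.0$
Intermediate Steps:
$U = 144$ ($U = \left(-12\right)^{2} = 144$)
$n = \frac{132629}{33157}$ ($n = 4 + \frac{1}{-79053 + 112210} = 4 + \frac{1}{33157} = \frac{132629}{33157} \approx 4.0$)
$B{\left(w \right)} = 144 + w$ ($B{\left(w \right)} = w + 144 = 144 + w$)
$B{\left(T 12 \right)} - n = \left(144 + 32 \cdot 12\right) - \frac{132629}{33157} = \left(144 + 384\right) - \frac{132629}{33157} = 528 - \frac{132629}{33157} = \frac{17374267}{33157}$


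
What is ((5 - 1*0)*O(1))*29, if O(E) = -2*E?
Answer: -290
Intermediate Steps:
((5 - 1*0)*O(1))*29 = ((5 - 1*0)*(-2*1))*29 = ((5 + 0)*(-2))*29 = (5*(-2))*29 = -10*29 = -290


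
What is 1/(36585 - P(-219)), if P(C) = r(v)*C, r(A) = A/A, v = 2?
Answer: 1/36804 ≈ 2.7171e-5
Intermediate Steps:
r(A) = 1
P(C) = C (P(C) = 1*C = C)
1/(36585 - P(-219)) = 1/(36585 - 1*(-219)) = 1/(36585 + 219) = 1/36804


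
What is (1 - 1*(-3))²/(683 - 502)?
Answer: 16/181 ≈ 0.088398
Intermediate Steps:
(1 - 1*(-3))²/(683 - 502) = (1 + 3)²/181 = (1/181)*4² = (1/181)*16 = 16/181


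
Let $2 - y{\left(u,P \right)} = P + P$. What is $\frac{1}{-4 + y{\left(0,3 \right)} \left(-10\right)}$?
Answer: $\frac{1}{36} \approx 0.027778$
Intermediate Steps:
$y{\left(u,P \right)} = 2 - 2 P$ ($y{\left(u,P \right)} = 2 - \left(P + P\right) = 2 - 2 P$)
$\frac{1}{-4 + y{\left(0,3 \right)} \left(-10\right)} = \frac{1}{-4 + \left(2 - 6\right) \left(-10\right)} = \frac{1}{-4 - -40} = \frac{1}{-4 + 40} = \frac{1}{36}$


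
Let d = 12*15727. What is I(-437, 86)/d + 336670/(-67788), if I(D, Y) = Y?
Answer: -1323580819/266525469 ≈ -4.9661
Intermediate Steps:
d = 188724
I(-437, 86)/d + 336670/(-67788) = 86/188724 + 336670/(-67788) = 86*(1/188724) + 336670*(-1/67788) = 43/94362 - 168335/33894 = -1323580819/266525469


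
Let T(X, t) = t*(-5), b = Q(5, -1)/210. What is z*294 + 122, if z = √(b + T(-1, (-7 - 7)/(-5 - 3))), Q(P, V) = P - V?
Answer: 122 + 21*I*√42735/5 ≈ 122.0 + 868.24*I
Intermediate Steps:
b = 1/35 (b = (5 - 1*(-1))/210 = (5 + 1)*(1/210) = 6*(1/210) = 1/35 ≈ 0.028571)
T(X, t) = -5*t
z = I*√42735/70 (z = √(1/35 - 5*(-7 - 7)/(-5 - 3)) = √(1/35 - (-70)/(-8)) = √(1/35 - (-70)*(-1)/8) = √(1/35 - 5*7/4) = √(1/35 - 35/4) = √(-1221/140) = I*√42735/70 ≈ 2.9532*I)
z*294 + 122 = (I*√42735/70)*294 + 122 = 21*I*√42735/5 + 122 = 122 + 21*I*√42735/5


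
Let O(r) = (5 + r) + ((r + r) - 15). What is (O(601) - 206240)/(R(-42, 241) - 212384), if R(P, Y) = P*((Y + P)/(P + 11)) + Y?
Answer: 6337857/6568075 ≈ 0.96495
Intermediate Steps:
R(P, Y) = Y + P*(P + Y)/(11 + P) (R(P, Y) = P*((P + Y)/(11 + P)) + Y = P*(P + Y)/(11 + P) + Y = Y + P*(P + Y)/(11 + P))
O(r) = -10 + 3*r (O(r) = (5 + r) + (2*r - 15) = (5 + r) + (-15 + 2*r) = -10 + 3*r)
(O(601) - 206240)/(R(-42, 241) - 212384) = ((-10 + 3*601) - 206240)/(((-42)**2 + 11*241 + 2*(-42)*241)/(11 - 42) - 212384) = ((-10 + 1803) - 206240)/((1764 + 2651 - 20244)/(-31) - 212384) = (1793 - 206240)/(-1/31*(-15829) - 212384) = -204447/(15829/31 - 212384) = -204447/(-6568075/31) = -204447*(-31/6568075) = 6337857/6568075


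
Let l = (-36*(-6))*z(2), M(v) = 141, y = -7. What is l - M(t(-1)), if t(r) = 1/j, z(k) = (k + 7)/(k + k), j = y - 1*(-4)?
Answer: 345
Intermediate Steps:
j = -3 (j = -7 - 1*(-4) = -7 + 4 = -3)
z(k) = (7 + k)/(2*k) (z(k) = (7 + k)/((2*k)) = (7 + k)*(1/(2*k)) = (7 + k)/(2*k))
t(r) = -1/3 (t(r) = 1/(-3) = -1/3)
l = 486 (l = (-36*(-6))*((1/2)*(7 + 2)/2) = 216*((1/2)*(1/2)*9) = 216*(9/4) = 486)
l - M(t(-1)) = 486 - 1*141 = 486 - 141 = 345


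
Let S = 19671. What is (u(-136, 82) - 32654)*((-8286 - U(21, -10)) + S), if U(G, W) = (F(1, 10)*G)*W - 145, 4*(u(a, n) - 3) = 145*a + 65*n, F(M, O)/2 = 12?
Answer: -600637645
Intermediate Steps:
F(M, O) = 24 (F(M, O) = 2*12 = 24)
u(a, n) = 3 + 65*n/4 + 145*a/4 (u(a, n) = 3 + (145*a + 65*n)/4 = 3 + (65*n + 145*a)/4 = 3 + (65*n/4 + 145*a/4) = 3 + 65*n/4 + 145*a/4)
U(G, W) = -145 + 24*G*W (U(G, W) = (24*G)*W - 145 = 24*G*W - 145 = -145 + 24*G*W)
(u(-136, 82) - 32654)*((-8286 - U(21, -10)) + S) = ((3 + (65/4)*82 + (145/4)*(-136)) - 32654)*((-8286 - (-145 + 24*21*(-10))) + 19671) = ((3 + 2665/2 - 4930) - 32654)*((-8286 - (-145 - 5040)) + 19671) = (-7189/2 - 32654)*((-8286 - 1*(-5185)) + 19671) = -72497*((-8286 + 5185) + 19671)/2 = -72497*(-3101 + 19671)/2 = -72497/2*16570 = -600637645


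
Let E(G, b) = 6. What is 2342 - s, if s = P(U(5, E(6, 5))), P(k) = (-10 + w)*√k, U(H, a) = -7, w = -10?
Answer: 2342 + 20*I*√7 ≈ 2342.0 + 52.915*I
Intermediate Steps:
P(k) = -20*√k (P(k) = (-10 - 10)*√k = -20*√k)
s = -20*I*√7 ≈ -52.915*I
2342 - s = 2342 - (-20)*I*√7 = 2342 + 20*I*√7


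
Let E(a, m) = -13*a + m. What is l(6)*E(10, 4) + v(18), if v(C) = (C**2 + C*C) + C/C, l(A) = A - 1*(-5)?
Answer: -737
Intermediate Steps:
E(a, m) = m - 13*a
l(A) = 5 + A (l(A) = A + 5 = 5 + A)
v(C) = 1 + 2*C**2 (v(C) = (C**2 + C**2) + 1 = 2*C**2 + 1 = 1 + 2*C**2)
l(6)*E(10, 4) + v(18) = (5 + 6)*(4 - 13*10) + (1 + 2*18**2) = 11*(4 - 130) + (1 + 2*324) = 11*(-126) + (1 + 648) = -1386 + 649 = -737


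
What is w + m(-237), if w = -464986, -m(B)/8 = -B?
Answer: -466882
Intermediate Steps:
m(B) = 8*B (m(B) = -(-8)*B = 8*B)
w + m(-237) = -464986 + 8*(-237) = -464986 - 1896 = -466882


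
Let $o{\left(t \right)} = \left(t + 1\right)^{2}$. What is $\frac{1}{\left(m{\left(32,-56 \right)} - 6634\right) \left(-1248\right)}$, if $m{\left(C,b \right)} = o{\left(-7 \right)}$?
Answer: $\frac{1}{8234304} \approx 1.2144 \cdot 10^{-7}$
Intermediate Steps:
$o{\left(t \right)} = \left(1 + t\right)^{2}$
$m{\left(C,b \right)} = 36$ ($m{\left(C,b \right)} = \left(1 - 7\right)^{2} = \left(-6\right)^{2} = 36$)
$\frac{1}{\left(m{\left(32,-56 \right)} - 6634\right) \left(-1248\right)} = \frac{1}{\left(36 - 6634\right) \left(-1248\right)} = \frac{1}{-6598} \left(- \frac{1}{1248}\right) = \left(- \frac{1}{6598}\right) \left(- \frac{1}{1248}\right) = \frac{1}{8234304}$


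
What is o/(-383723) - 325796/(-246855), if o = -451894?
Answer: 236567711878/94723941165 ≈ 2.4974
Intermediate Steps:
o/(-383723) - 325796/(-246855) = -451894/(-383723) - 325796/(-246855) = -451894*(-1/383723) - 325796*(-1/246855) = 451894/383723 + 325796/246855 = 236567711878/94723941165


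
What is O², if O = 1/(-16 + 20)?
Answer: 1/16 ≈ 0.062500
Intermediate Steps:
O = ¼ (O = 1/4 = ¼ ≈ 0.25000)
O² = (¼)² = 1/16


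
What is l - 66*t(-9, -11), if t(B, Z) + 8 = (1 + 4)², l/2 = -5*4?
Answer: -1162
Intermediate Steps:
l = -40 (l = 2*(-5*4) = 2*(-20) = -40)
t(B, Z) = 17 (t(B, Z) = -8 + (1 + 4)² = -8 + 5² = -8 + 25 = 17)
l - 66*t(-9, -11) = -40 - 66*17 = -40 - 1122 = -1162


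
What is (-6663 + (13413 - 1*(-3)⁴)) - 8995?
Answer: -2326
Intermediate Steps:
(-6663 + (13413 - 1*(-3)⁴)) - 8995 = (-6663 + (13413 - 1*81)) - 8995 = (-6663 + (13413 - 81)) - 8995 = (-6663 + 13332) - 8995 = 6669 - 8995 = -2326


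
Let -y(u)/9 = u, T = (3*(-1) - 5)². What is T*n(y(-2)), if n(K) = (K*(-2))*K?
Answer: -41472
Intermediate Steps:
T = 64 (T = (-3 - 5)² = (-8)² = 64)
y(u) = -9*u
n(K) = -2*K² (n(K) = (-2*K)*K = -2*K²)
T*n(y(-2)) = 64*(-2*(-9*(-2))²) = 64*(-2*18²) = 64*(-2*324) = 64*(-648) = -41472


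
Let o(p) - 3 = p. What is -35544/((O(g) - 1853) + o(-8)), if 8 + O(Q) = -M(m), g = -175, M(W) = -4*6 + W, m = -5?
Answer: 35544/1837 ≈ 19.349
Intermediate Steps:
M(W) = -24 + W
o(p) = 3 + p
O(Q) = 21 (O(Q) = -8 - (-24 - 5) = -8 - 1*(-29) = -8 + 29 = 21)
-35544/((O(g) - 1853) + o(-8)) = -35544/((21 - 1853) + (3 - 8)) = -35544/(-1832 - 5) = -35544/(-1837) = -35544*(-1/1837) = 35544/1837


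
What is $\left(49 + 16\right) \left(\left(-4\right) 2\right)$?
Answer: $-520$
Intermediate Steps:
$\left(49 + 16\right) \left(\left(-4\right) 2\right) = 65 \left(-8\right) = -520$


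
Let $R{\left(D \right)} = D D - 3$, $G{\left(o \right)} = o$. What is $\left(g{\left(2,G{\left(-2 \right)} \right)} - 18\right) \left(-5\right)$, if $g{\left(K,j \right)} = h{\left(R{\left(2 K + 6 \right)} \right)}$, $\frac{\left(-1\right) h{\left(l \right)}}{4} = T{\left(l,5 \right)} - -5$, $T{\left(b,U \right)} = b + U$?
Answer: $2230$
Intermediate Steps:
$T{\left(b,U \right)} = U + b$
$R{\left(D \right)} = -3 + D^{2}$ ($R{\left(D \right)} = D^{2} - 3 = -3 + D^{2}$)
$h{\left(l \right)} = -40 - 4 l$ ($h{\left(l \right)} = - 4 \left(\left(5 + l\right) - -5\right) = - 4 \left(\left(5 + l\right) + 5\right) = - 4 \left(10 + l\right) = -40 - 4 l$)
$g{\left(K,j \right)} = -28 - 4 \left(6 + 2 K\right)^{2}$ ($g{\left(K,j \right)} = -40 - 4 \left(-3 + \left(2 K + 6\right)^{2}\right) = -40 - 4 \left(-3 + \left(6 + 2 K\right)^{2}\right) = -40 - \left(-12 + 4 \left(6 + 2 K\right)^{2}\right) = -28 - 4 \left(6 + 2 K\right)^{2}$)
$\left(g{\left(2,G{\left(-2 \right)} \right)} - 18\right) \left(-5\right) = \left(\left(-28 - 16 \left(3 + 2\right)^{2}\right) - 18\right) \left(-5\right) = \left(\left(-28 - 16 \cdot 5^{2}\right) - 18\right) \left(-5\right) = \left(\left(-28 - 400\right) - 18\right) \left(-5\right) = \left(-428 - 18\right) \left(-5\right) = \left(-446\right) \left(-5\right) = 2230$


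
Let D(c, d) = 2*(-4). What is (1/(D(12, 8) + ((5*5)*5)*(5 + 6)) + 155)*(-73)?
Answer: -15467678/1367 ≈ -11315.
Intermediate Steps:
D(c, d) = -8
(1/(D(12, 8) + ((5*5)*5)*(5 + 6)) + 155)*(-73) = (1/(-8 + ((5*5)*5)*(5 + 6)) + 155)*(-73) = (1/(-8 + (25*5)*11) + 155)*(-73) = (1/(-8 + 125*11) + 155)*(-73) = (1/(-8 + 1375) + 155)*(-73) = (1/1367 + 155)*(-73) = (211886/1367)*(-73) = -15467678/1367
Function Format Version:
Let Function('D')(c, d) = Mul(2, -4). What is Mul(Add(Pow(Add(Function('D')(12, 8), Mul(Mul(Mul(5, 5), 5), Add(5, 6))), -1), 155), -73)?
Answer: Rational(-15467678, 1367) ≈ -11315.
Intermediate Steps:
Function('D')(c, d) = -8
Mul(Add(Pow(Add(Function('D')(12, 8), Mul(Mul(Mul(5, 5), 5), Add(5, 6))), -1), 155), -73) = Mul(Add(Pow(Add(-8, Mul(Mul(Mul(5, 5), 5), Add(5, 6))), -1), 155), -73) = Mul(Add(Pow(Add(-8, Mul(Mul(25, 5), 11)), -1), 155), -73) = Mul(Add(Pow(Add(-8, Mul(125, 11)), -1), 155), -73) = Mul(Add(Pow(Add(-8, 1375), -1), 155), -73) = Mul(Add(Pow(1367, -1), 155), -73) = Mul(Add(Rational(1, 1367), 155), -73) = Mul(Rational(211886, 1367), -73) = Rational(-15467678, 1367)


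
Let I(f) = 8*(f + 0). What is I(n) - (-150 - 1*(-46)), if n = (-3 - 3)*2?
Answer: 8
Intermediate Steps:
n = -12 (n = -6*2 = -12)
I(f) = 8*f
I(n) - (-150 - 1*(-46)) = 8*(-12) - (-150 - 1*(-46)) = -96 - (-150 + 46) = -96 - 1*(-104) = -96 + 104 = 8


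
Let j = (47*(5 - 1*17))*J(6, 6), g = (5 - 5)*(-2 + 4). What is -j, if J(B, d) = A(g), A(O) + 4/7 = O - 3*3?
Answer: -37788/7 ≈ -5398.3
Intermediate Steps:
g = 0 (g = 0*2 = 0)
A(O) = -67/7 + O (A(O) = -4/7 + (O - 3*3) = -4/7 + (O - 9) = -4/7 + (-9 + O) = -67/7 + O)
J(B, d) = -67/7 (J(B, d) = -67/7 + 0 = -67/7)
j = 37788/7 (j = (47*(5 - 1*17))*(-67/7) = (47*(5 - 17))*(-67/7) = (47*(-12))*(-67/7) = -564*(-67/7) = 37788/7 ≈ 5398.3)
-j = -1*37788/7 = -37788/7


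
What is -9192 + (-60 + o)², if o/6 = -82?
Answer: 295512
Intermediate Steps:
o = -492 (o = 6*(-82) = -492)
-9192 + (-60 + o)² = -9192 + (-60 - 492)² = -9192 + (-552)² = -9192 + 304704 = 295512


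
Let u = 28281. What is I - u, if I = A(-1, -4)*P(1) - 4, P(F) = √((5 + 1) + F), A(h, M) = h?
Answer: -28285 - √7 ≈ -28288.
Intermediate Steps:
P(F) = √(6 + F)
I = -4 - √7 (I = -√(6 + 1) - 4 = -√7 - 4 = -4 - √7 ≈ -6.6458)
I - u = (-4 - √7) - 1*28281 = (-4 - √7) - 28281 = -28285 - √7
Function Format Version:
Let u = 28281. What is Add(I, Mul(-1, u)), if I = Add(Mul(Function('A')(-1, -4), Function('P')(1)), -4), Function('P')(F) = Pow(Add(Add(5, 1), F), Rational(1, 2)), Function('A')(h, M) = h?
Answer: Add(-28285, Mul(-1, Pow(7, Rational(1, 2)))) ≈ -28288.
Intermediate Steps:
Function('P')(F) = Pow(Add(6, F), Rational(1, 2))
I = Add(-4, Mul(-1, Pow(7, Rational(1, 2)))) (I = Add(Mul(-1, Pow(Add(6, 1), Rational(1, 2))), -4) = Add(Mul(-1, Pow(7, Rational(1, 2))), -4) = Add(-4, Mul(-1, Pow(7, Rational(1, 2)))) ≈ -6.6458)
Add(I, Mul(-1, u)) = Add(Add(-4, Mul(-1, Pow(7, Rational(1, 2)))), Mul(-1, 28281)) = Add(Add(-4, Mul(-1, Pow(7, Rational(1, 2)))), -28281) = Add(-28285, Mul(-1, Pow(7, Rational(1, 2))))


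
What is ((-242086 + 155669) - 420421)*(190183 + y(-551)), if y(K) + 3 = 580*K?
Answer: 65584837200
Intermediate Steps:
y(K) = -3 + 580*K
((-242086 + 155669) - 420421)*(190183 + y(-551)) = ((-242086 + 155669) - 420421)*(190183 + (-3 + 580*(-551))) = (-86417 - 420421)*(190183 + (-3 - 319580)) = -506838*(190183 - 319583) = -506838*(-129400) = 65584837200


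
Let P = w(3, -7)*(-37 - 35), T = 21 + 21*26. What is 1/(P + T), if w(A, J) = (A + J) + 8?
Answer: 1/279 ≈ 0.0035842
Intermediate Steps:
T = 567 (T = 21 + 546 = 567)
w(A, J) = 8 + A + J
P = -288 (P = (8 + 3 - 7)*(-37 - 35) = 4*(-72) = -288)
1/(P + T) = 1/(-288 + 567) = 1/279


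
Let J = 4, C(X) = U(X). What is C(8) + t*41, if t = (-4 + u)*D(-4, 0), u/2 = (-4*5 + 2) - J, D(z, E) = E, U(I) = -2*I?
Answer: -16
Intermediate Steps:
C(X) = -2*X
u = -44 (u = 2*((-4*5 + 2) - 1*4) = 2*((-20 + 2) - 4) = 2*(-18 - 4) = 2*(-22) = -44)
t = 0 (t = (-4 - 44)*0 = -48*0 = 0)
C(8) + t*41 = -2*8 + 0*41 = -16 + 0 = -16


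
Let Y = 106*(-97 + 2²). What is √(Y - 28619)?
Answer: I*√38477 ≈ 196.16*I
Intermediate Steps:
Y = -9858 (Y = 106*(-97 + 4) = 106*(-93) = -9858)
√(Y - 28619) = √(-9858 - 28619) = √(-38477) = I*√38477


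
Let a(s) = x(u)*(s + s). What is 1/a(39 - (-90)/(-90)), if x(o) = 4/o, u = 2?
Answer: 1/152 ≈ 0.0065789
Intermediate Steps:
a(s) = 4*s (a(s) = (4/2)*(s + s) = (4*(1/2))*(2*s) = 2*(2*s) = 4*s)
1/a(39 - (-90)/(-90)) = 1/(4*(39 - (-90)/(-90))) = 1/(4*(39 - (-90)*(-1)/90)) = 1/(4*(39 - 1*1)) = 1/(4*(39 - 1)) = 1/(4*38) = 1/152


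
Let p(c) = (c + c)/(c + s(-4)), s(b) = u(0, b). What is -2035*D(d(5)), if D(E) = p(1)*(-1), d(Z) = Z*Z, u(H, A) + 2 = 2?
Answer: 4070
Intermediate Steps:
u(H, A) = 0 (u(H, A) = -2 + 2 = 0)
d(Z) = Z²
s(b) = 0
p(c) = 2 (p(c) = (c + c)/(c + 0) = (2*c)/c = 2)
D(E) = -2 (D(E) = 2*(-1) = -2)
-2035*D(d(5)) = -2035*(-2) = 4070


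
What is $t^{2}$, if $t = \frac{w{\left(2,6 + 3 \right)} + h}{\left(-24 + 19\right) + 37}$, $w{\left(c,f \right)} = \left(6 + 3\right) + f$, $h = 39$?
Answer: $\frac{3249}{1024} \approx 3.1729$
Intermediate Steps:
$w{\left(c,f \right)} = 9 + f$
$t = \frac{57}{32}$ ($t = \frac{\left(9 + \left(6 + 3\right)\right) + 39}{\left(-24 + 19\right) + 37} = \frac{\left(9 + 9\right) + 39}{-5 + 37} = \frac{18 + 39}{32} = 57 \cdot \frac{1}{32} = \frac{57}{32} \approx 1.7813$)
$t^{2} = \left(\frac{57}{32}\right)^{2} = \frac{3249}{1024}$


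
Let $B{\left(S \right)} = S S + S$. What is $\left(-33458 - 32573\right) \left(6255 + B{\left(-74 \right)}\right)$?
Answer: $-769723367$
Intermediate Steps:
$B{\left(S \right)} = S + S^{2}$ ($B{\left(S \right)} = S^{2} + S = S + S^{2}$)
$\left(-33458 - 32573\right) \left(6255 + B{\left(-74 \right)}\right) = \left(-33458 - 32573\right) \left(6255 - 74 \left(1 - 74\right)\right) = \left(-33458 - 32573\right) \left(6255 - -5402\right) = - 66031 \left(6255 + 5402\right) = \left(-66031\right) 11657 = -769723367$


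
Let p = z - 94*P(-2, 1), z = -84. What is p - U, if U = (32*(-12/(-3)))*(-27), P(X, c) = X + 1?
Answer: 3466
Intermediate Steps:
P(X, c) = 1 + X
U = -3456 (U = (32*(-12*(-1/3)))*(-27) = (32*4)*(-27) = 128*(-27) = -3456)
p = 10 (p = -84 - 94*(1 - 2) = -84 - 94*(-1) = -84 + 94 = 10)
p - U = 10 - 1*(-3456) = 10 + 3456 = 3466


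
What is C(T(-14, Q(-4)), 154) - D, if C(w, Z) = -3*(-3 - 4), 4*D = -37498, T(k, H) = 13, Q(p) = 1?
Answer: 18791/2 ≈ 9395.5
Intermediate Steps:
D = -18749/2 (D = (¼)*(-37498) = -18749/2 ≈ -9374.5)
C(w, Z) = 21 (C(w, Z) = -3*(-7) = 21)
C(T(-14, Q(-4)), 154) - D = 21 - 1*(-18749/2) = 21 + 18749/2 = 18791/2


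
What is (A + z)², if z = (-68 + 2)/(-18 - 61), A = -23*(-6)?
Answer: 120297024/6241 ≈ 19275.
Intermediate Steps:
A = 138
z = 66/79 (z = -66/(-79) = -66*(-1/79) = 66/79 ≈ 0.83544)
(A + z)² = (138 + 66/79)² = (10968/79)² = 120297024/6241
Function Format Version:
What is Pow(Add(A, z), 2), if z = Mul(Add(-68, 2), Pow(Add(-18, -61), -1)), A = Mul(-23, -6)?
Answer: Rational(120297024, 6241) ≈ 19275.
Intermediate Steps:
A = 138
z = Rational(66, 79) (z = Mul(-66, Pow(-79, -1)) = Mul(-66, Rational(-1, 79)) = Rational(66, 79) ≈ 0.83544)
Pow(Add(A, z), 2) = Pow(Add(138, Rational(66, 79)), 2) = Pow(Rational(10968, 79), 2) = Rational(120297024, 6241)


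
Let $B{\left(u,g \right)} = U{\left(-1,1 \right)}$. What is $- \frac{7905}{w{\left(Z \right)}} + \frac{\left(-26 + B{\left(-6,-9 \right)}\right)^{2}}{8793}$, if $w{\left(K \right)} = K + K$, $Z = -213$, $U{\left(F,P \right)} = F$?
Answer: $\frac{2585897}{138734} \approx 18.639$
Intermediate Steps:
$B{\left(u,g \right)} = -1$
$w{\left(K \right)} = 2 K$
$- \frac{7905}{w{\left(Z \right)}} + \frac{\left(-26 + B{\left(-6,-9 \right)}\right)^{2}}{8793} = - \frac{7905}{2 \left(-213\right)} + \frac{\left(-26 - 1\right)^{2}}{8793} = - \frac{7905}{-426} + \left(-27\right)^{2} \cdot \frac{1}{8793} = \left(-7905\right) \left(- \frac{1}{426}\right) + 729 \cdot \frac{1}{8793} = \frac{2635}{142} + \frac{81}{977} = \frac{2585897}{138734}$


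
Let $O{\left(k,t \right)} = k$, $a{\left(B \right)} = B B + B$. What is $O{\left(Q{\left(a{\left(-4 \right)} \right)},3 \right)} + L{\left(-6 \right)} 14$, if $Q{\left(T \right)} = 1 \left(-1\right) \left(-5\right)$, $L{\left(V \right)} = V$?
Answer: $-79$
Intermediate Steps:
$a{\left(B \right)} = B + B^{2}$ ($a{\left(B \right)} = B^{2} + B = B + B^{2}$)
$Q{\left(T \right)} = 5$ ($Q{\left(T \right)} = \left(-1\right) \left(-5\right) = 5$)
$O{\left(Q{\left(a{\left(-4 \right)} \right)},3 \right)} + L{\left(-6 \right)} 14 = 5 - 84 = -79$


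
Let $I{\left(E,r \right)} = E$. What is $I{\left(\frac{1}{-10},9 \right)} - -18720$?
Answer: $\frac{187199}{10} \approx 18720.0$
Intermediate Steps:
$I{\left(\frac{1}{-10},9 \right)} - -18720 = \frac{1}{-10} - -18720 = - \frac{1}{10} + 18720 = \frac{187199}{10}$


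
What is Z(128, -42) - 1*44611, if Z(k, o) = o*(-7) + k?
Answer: -44189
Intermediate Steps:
Z(k, o) = k - 7*o (Z(k, o) = -7*o + k = k - 7*o)
Z(128, -42) - 1*44611 = (128 - 7*(-42)) - 1*44611 = (128 + 294) - 44611 = 422 - 44611 = -44189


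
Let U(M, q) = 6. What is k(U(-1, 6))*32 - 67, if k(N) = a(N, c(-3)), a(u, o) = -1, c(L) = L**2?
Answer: -99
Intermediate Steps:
k(N) = -1
k(U(-1, 6))*32 - 67 = -1*32 - 67 = -32 - 67 = -99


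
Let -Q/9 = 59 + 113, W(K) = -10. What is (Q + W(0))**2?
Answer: 2427364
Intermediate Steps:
Q = -1548 (Q = -9*(59 + 113) = -9*172 = -1548)
(Q + W(0))**2 = (-1548 - 10)**2 = (-1558)**2 = 2427364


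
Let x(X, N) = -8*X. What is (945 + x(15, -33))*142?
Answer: 117150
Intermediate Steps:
(945 + x(15, -33))*142 = (945 - 8*15)*142 = (945 - 120)*142 = 825*142 = 117150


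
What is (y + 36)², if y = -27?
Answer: 81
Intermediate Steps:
(y + 36)² = (-27 + 36)² = 9² = 81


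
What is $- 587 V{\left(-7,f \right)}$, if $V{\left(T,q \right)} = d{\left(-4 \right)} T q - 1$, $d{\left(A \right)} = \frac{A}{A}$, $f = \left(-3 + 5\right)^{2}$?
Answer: $17023$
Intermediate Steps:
$f = 4$ ($f = 2^{2} = 4$)
$d{\left(A \right)} = 1$
$V{\left(T,q \right)} = -1 + T q$ ($V{\left(T,q \right)} = 1 T q - 1 = T q - 1 = -1 + T q$)
$- 587 V{\left(-7,f \right)} = - 587 \left(-1 - 28\right) = \left(-587\right) \left(-29\right) = 17023$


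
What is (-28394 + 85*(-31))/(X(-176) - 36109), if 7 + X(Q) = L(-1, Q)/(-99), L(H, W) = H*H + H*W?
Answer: 1023957/1191887 ≈ 0.85911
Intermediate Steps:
L(H, W) = H² + H*W
X(Q) = -694/99 + Q/99 (X(Q) = -7 - (-1 + Q)/(-99) = -7 + (1 - Q)*(-1/99) = -7 + (-1/99 + Q/99) = -694/99 + Q/99)
(-28394 + 85*(-31))/(X(-176) - 36109) = (-28394 + 85*(-31))/((-694/99 + (1/99)*(-176)) - 36109) = (-28394 - 2635)/((-694/99 - 16/9) - 36109) = -31029/(-290/33 - 36109) = -31029/(-1191887/33) = -31029*(-33/1191887) = 1023957/1191887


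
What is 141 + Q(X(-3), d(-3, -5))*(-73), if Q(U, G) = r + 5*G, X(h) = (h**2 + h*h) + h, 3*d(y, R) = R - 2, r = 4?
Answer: 2102/3 ≈ 700.67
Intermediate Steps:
d(y, R) = -2/3 + R/3 (d(y, R) = (R - 2)/3 = (-2 + R)/3 = -2/3 + R/3)
X(h) = h + 2*h**2 (X(h) = (h**2 + h**2) + h = 2*h**2 + h = h + 2*h**2)
Q(U, G) = 4 + 5*G
141 + Q(X(-3), d(-3, -5))*(-73) = 141 + (4 + 5*(-2/3 + (1/3)*(-5)))*(-73) = 141 + (4 + 5*(-2/3 - 5/3))*(-73) = 141 + (4 + 5*(-7/3))*(-73) = 141 + (4 - 35/3)*(-73) = 141 - 23/3*(-73) = 141 + 1679/3 = 2102/3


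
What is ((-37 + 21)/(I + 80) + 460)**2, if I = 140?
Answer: 639887616/3025 ≈ 2.1153e+5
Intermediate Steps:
((-37 + 21)/(I + 80) + 460)**2 = ((-37 + 21)/(140 + 80) + 460)**2 = (-16/220 + 460)**2 = (-16*1/220 + 460)**2 = (-4/55 + 460)**2 = (25296/55)**2 = 639887616/3025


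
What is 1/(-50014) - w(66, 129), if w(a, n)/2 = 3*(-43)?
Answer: 12903611/50014 ≈ 258.00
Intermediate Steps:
w(a, n) = -258 (w(a, n) = 2*(3*(-43)) = 2*(-129) = -258)
1/(-50014) - w(66, 129) = 1/(-50014) - 1*(-258) = -1/50014 + 258 = 12903611/50014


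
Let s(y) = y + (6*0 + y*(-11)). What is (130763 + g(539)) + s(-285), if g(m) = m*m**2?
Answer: 156724432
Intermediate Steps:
s(y) = -10*y (s(y) = y + (0 - 11*y) = y - 11*y = -10*y)
g(m) = m**3
(130763 + g(539)) + s(-285) = (130763 + 539**3) - 10*(-285) = (130763 + 156590819) + 2850 = 156721582 + 2850 = 156724432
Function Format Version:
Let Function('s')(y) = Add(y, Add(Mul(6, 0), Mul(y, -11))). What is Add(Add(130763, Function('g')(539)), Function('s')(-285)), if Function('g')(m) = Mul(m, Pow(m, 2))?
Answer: 156724432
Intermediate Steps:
Function('s')(y) = Mul(-10, y) (Function('s')(y) = Add(y, Add(0, Mul(-11, y))) = Add(y, Mul(-11, y)) = Mul(-10, y))
Function('g')(m) = Pow(m, 3)
Add(Add(130763, Function('g')(539)), Function('s')(-285)) = Add(Add(130763, Pow(539, 3)), Mul(-10, -285)) = Add(Add(130763, 156590819), 2850) = Add(156721582, 2850) = 156724432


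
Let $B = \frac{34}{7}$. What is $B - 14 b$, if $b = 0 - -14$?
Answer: $- \frac{1338}{7} \approx -191.14$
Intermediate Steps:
$B = \frac{34}{7}$ ($B = 34 \cdot \frac{1}{7} = \frac{34}{7} \approx 4.8571$)
$b = 14$ ($b = 0 + 14 = 14$)
$B - 14 b = \frac{34}{7} - 196 = - \frac{1338}{7}$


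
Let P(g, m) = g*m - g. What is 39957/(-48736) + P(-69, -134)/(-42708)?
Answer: -180038283/173451424 ≈ -1.0380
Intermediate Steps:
P(g, m) = -g + g*m
39957/(-48736) + P(-69, -134)/(-42708) = 39957/(-48736) - 69*(-1 - 134)/(-42708) = 39957*(-1/48736) - 69*(-135)*(-1/42708) = -39957/48736 + 9315*(-1/42708) = -39957/48736 - 3105/14236 = -180038283/173451424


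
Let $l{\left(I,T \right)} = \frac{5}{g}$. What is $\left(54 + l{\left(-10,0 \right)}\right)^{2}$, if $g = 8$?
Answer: $\frac{190969}{64} \approx 2983.9$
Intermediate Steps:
$l{\left(I,T \right)} = \frac{5}{8}$
$\left(54 + l{\left(-10,0 \right)}\right)^{2} = \left(54 + \frac{5}{8}\right)^{2} = \left(\frac{437}{8}\right)^{2} = \frac{190969}{64}$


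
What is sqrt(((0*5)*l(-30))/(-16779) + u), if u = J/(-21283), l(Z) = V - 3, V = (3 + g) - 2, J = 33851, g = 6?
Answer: I*sqrt(720450833)/21283 ≈ 1.2612*I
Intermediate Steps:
V = 7 (V = (3 + 6) - 2 = 9 - 2 = 7)
l(Z) = 4 (l(Z) = 7 - 3 = 4)
u = -33851/21283 (u = 33851/(-21283) = 33851*(-1/21283) = -33851/21283 ≈ -1.5905)
sqrt(((0*5)*l(-30))/(-16779) + u) = sqrt(((0*5)*4)/(-16779) - 33851/21283) = sqrt((0*4)*(-1/16779) - 33851/21283) = sqrt(0*(-1/16779) - 33851/21283) = sqrt(0 - 33851/21283) = sqrt(-33851/21283) = I*sqrt(720450833)/21283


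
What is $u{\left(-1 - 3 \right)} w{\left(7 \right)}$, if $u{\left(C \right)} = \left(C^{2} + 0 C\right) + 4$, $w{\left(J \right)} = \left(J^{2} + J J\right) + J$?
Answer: $2100$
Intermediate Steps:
$w{\left(J \right)} = J + 2 J^{2}$ ($w{\left(J \right)} = \left(J^{2} + J^{2}\right) + J = 2 J^{2} + J = J + 2 J^{2}$)
$u{\left(C \right)} = 4 + C^{2}$ ($u{\left(C \right)} = \left(C^{2} + 0\right) + 4 = C^{2} + 4 = 4 + C^{2}$)
$u{\left(-1 - 3 \right)} w{\left(7 \right)} = \left(4 + \left(-1 - 3\right)^{2}\right) 7 \left(1 + 2 \cdot 7\right) = \left(4 + \left(-1 - 3\right)^{2}\right) 7 \left(1 + 14\right) = \left(4 + \left(-4\right)^{2}\right) 7 \cdot 15 = \left(4 + 16\right) 105 = 20 \cdot 105 = 2100$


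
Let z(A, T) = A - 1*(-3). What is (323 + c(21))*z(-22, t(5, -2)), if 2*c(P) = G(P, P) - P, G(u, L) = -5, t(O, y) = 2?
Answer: -5890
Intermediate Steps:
z(A, T) = 3 + A (z(A, T) = A + 3 = 3 + A)
c(P) = -5/2 - P/2 (c(P) = (-5 - P)/2 = -5/2 - P/2)
(323 + c(21))*z(-22, t(5, -2)) = (323 + (-5/2 - ½*21))*(3 - 22) = (323 + (-5/2 - 21/2))*(-19) = (323 - 13)*(-19) = 310*(-19) = -5890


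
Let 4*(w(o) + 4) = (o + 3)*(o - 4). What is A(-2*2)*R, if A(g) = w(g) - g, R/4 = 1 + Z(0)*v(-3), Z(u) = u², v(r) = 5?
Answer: 8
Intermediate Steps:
w(o) = -4 + (-4 + o)*(3 + o)/4 (w(o) = -4 + ((o + 3)*(o - 4))/4 = -4 + ((3 + o)*(-4 + o))/4 = -4 + ((-4 + o)*(3 + o))/4 = -4 + (-4 + o)*(3 + o)/4)
R = 4 (R = 4*(1 + 0²*5) = 4*(1 + 0*5) = 4*(1 + 0) = 4*1 = 4)
A(g) = -7 - 5*g/4 + g²/4 (A(g) = (-7 - g/4 + g²/4) - g = -7 - 5*g/4 + g²/4)
A(-2*2)*R = (-7 - (-5)*2/2 + (-2*2)²/4)*4 = (-7 - 5/4*(-4) + (¼)*(-4)²)*4 = (-7 + 5 + (¼)*16)*4 = (-7 + 5 + 4)*4 = 2*4 = 8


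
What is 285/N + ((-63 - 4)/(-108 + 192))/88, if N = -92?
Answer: -528221/170016 ≈ -3.1069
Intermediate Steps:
285/N + ((-63 - 4)/(-108 + 192))/88 = 285/(-92) + ((-63 - 4)/(-108 + 192))/88 = 285*(-1/92) - 67/84*(1/88) = -285/92 - 67*1/84*(1/88) = -285/92 - 67/84*1/88 = -285/92 - 67/7392 = -528221/170016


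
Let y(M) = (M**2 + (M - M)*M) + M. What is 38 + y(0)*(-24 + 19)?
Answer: 38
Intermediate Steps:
y(M) = M + M**2 (y(M) = (M**2 + 0*M) + M = (M**2 + 0) + M = M**2 + M = M + M**2)
38 + y(0)*(-24 + 19) = 38 + (0*(1 + 0))*(-24 + 19) = 38 + (0*1)*(-5) = 38 + 0*(-5) = 38 + 0 = 38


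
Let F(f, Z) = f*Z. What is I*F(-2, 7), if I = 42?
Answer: -588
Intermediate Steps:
F(f, Z) = Z*f
I*F(-2, 7) = 42*(7*(-2)) = 42*(-14) = -588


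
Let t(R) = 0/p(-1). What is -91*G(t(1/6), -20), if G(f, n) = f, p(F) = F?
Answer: 0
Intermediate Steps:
t(R) = 0 (t(R) = 0/(-1) = 0*(-1) = 0)
-91*G(t(1/6), -20) = -91*0 = 0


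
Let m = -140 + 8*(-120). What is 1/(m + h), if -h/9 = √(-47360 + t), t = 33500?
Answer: I/(2*(-550*I + 27*√385)) ≈ -0.00047156 + 0.00045423*I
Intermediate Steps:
m = -1100 (m = -140 - 960 = -1100)
h = -54*I*√385 (h = -9*√(-47360 + 33500) = -54*I*√385 ≈ -1059.6*I)
1/(m + h) = 1/(-1100 - 54*I*√385)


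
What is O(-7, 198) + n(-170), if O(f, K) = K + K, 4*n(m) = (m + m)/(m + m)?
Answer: 1585/4 ≈ 396.25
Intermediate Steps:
n(m) = ¼ (n(m) = ((m + m)/(m + m))/4 = ((2*m)/((2*m)))/4 = ((2*m)*(1/(2*m)))/4 = (¼)*1 = ¼)
O(f, K) = 2*K
O(-7, 198) + n(-170) = 2*198 + ¼ = 396 + ¼ = 1585/4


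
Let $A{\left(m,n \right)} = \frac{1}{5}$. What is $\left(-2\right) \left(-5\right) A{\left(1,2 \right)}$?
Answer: $2$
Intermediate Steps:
$A{\left(m,n \right)} = \frac{1}{5}$
$\left(-2\right) \left(-5\right) A{\left(1,2 \right)} = \left(-2\right) \left(-5\right) \frac{1}{5} = 10 \cdot \frac{1}{5} = 2$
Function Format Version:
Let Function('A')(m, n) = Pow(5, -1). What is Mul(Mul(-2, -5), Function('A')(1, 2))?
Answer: 2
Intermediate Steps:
Function('A')(m, n) = Rational(1, 5)
Mul(Mul(-2, -5), Function('A')(1, 2)) = Mul(Mul(-2, -5), Rational(1, 5)) = Mul(10, Rational(1, 5)) = 2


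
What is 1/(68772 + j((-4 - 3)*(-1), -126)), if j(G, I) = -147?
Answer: 1/68625 ≈ 1.4572e-5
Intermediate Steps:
1/(68772 + j((-4 - 3)*(-1), -126)) = 1/(68772 - 147) = 1/68625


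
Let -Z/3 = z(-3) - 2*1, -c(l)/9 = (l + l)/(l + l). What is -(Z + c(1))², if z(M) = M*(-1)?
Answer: -144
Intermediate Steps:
c(l) = -9 (c(l) = -9*(l + l)/(l + l) = -9*2*l/(2*l) = -9*2*l*1/(2*l) = -9*1 = -9)
z(M) = -M
Z = -3 (Z = -3*(-1*(-3) - 2*1) = -3*(3 - 2) = -3*1 = -3)
-(Z + c(1))² = -(-3 - 9)² = -1*(-12)² = -1*144 = -144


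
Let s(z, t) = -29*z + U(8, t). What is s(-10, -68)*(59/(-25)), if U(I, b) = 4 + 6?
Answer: -708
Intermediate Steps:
U(I, b) = 10
s(z, t) = 10 - 29*z (s(z, t) = -29*z + 10 = 10 - 29*z)
s(-10, -68)*(59/(-25)) = (10 - 29*(-10))*(59/(-25)) = (10 + 290)*(59*(-1/25)) = 300*(-59/25) = -708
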